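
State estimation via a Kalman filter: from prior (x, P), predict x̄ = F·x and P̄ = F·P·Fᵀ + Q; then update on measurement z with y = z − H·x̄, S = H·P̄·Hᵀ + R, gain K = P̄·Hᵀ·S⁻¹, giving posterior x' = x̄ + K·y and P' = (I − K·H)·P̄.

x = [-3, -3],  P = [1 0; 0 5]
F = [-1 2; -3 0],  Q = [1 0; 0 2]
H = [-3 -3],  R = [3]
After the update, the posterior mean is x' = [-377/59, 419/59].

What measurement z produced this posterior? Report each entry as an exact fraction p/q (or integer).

x̄ = F·x = [-3, 9]
P̄ = F·P·Fᵀ + Q = [22 3; 3 11]
S = H·P̄·Hᵀ + R = [354]
K = P̄·Hᵀ·S⁻¹ = [-25/118; -7/59]
x' − x̄ = [-200/59, -112/59] = K·y
y = (KᵀK)⁻¹·Kᵀ·(x' − x̄) = [16]
z = y + H·x̄ = [16] + [-18] = [-2]

z = [-2]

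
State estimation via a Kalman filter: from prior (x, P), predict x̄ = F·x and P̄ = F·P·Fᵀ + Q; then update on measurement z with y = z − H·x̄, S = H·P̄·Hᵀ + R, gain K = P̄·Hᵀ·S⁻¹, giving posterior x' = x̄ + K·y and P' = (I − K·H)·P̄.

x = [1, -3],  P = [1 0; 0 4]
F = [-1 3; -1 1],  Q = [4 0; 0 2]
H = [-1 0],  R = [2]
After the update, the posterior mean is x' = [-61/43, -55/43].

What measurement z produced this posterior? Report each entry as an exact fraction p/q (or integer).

z = [1]

x̄ = F·x = [-10, -4]
P̄ = F·P·Fᵀ + Q = [41 13; 13 7]
S = H·P̄·Hᵀ + R = [43]
K = P̄·Hᵀ·S⁻¹ = [-41/43; -13/43]
x' − x̄ = [369/43, 117/43] = K·y
y = (KᵀK)⁻¹·Kᵀ·(x' − x̄) = [-9]
z = y + H·x̄ = [-9] + [10] = [1]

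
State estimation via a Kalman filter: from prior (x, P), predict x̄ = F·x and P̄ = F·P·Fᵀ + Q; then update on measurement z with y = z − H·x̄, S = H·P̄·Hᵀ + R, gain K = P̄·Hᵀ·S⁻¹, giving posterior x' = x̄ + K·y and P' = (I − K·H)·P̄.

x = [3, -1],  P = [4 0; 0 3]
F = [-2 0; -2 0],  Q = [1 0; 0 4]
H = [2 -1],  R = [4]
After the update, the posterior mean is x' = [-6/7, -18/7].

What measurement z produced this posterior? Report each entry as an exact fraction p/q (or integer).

z = [2]

x̄ = F·x = [-6, -6]
P̄ = F·P·Fᵀ + Q = [17 16; 16 20]
S = H·P̄·Hᵀ + R = [28]
K = P̄·Hᵀ·S⁻¹ = [9/14; 3/7]
x' − x̄ = [36/7, 24/7] = K·y
y = (KᵀK)⁻¹·Kᵀ·(x' − x̄) = [8]
z = y + H·x̄ = [8] + [-6] = [2]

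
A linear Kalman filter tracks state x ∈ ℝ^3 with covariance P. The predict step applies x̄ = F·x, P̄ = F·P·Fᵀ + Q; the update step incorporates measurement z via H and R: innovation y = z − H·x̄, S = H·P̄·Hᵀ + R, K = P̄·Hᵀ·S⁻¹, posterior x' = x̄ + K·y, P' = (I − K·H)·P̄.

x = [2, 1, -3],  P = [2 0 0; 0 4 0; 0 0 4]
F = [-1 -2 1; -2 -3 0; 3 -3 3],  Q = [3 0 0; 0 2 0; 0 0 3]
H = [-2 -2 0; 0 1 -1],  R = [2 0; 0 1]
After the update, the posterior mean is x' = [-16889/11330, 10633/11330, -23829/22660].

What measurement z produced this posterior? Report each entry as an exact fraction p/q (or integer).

z = [1, 2]

x̄ = F·x = [-7, -7, -6]
P̄ = F·P·Fᵀ + Q = [25 28 30; 28 46 24; 30 24 93]
S = H·P̄·Hᵀ + R = [510 -40; -40 92]
K = P̄·Hᵀ·S⁻¹ = [-1229/5665 -263/2266; -1592/5665 265/2266; -1587/5665 -3951/4532]
x' − x̄ = [62421/11330, 89943/11330, 112131/22660] = K·y
y = (KᵀK)⁻¹·Kᵀ·(x' − x̄) = [-27, 3]
z = y + H·x̄ = [-27, 3] + [28, -1] = [1, 2]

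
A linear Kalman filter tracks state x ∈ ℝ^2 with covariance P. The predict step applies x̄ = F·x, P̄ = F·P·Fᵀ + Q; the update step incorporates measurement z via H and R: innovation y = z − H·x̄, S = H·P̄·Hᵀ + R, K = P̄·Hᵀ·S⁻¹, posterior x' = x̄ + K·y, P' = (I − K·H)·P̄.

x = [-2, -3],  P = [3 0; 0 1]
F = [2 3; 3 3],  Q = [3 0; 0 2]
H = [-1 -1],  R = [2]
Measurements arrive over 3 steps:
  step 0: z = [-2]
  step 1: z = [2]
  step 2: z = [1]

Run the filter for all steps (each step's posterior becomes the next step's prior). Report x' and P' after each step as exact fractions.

step 0: x̄ = F·x = [-13, -15]
step 0: P̄ = F·P·Fᵀ + Q = [24 27; 27 38]
step 0: y = z − H·x̄ = [-30]
step 0: S = H·P̄·Hᵀ + R = [118]
step 0: K = P̄·Hᵀ·S⁻¹ = [-51/118; -65/118]
step 0: x' = x̄ + K·y = [-2/59, 90/59]
step 0: P' = (I − K·H)·P̄ = [231/118 -129/118; -129/118 259/118]
step 1: x̄ = F·x = [266/59, 264/59]
step 1: P̄ = F·P·Fᵀ + Q = [2061/118 891/59; 891/59 1162/59]
step 1: y = z − H·x̄ = [648/59]
step 1: S = H·P̄·Hᵀ + R = [8185/118]
step 1: K = P̄·Hᵀ·S⁻¹ = [-3843/8185; -4106/8185]
step 1: x' = x̄ + K·y = [-5306/8185, -8472/8185]
step 1: P' = (I − K·H)·P̄ = [17802/8185 -10116/8185; -10116/8185 18328/8185]
step 2: x̄ = F·x = [-36028/8185, -41334/8185]
step 2: P̄ = F·P·Fᵀ + Q = [139323/8185 120024/8185; 120024/8185 159452/8185]
step 2: y = z − H·x̄ = [-69177/8185]
step 2: S = H·P̄·Hᵀ + R = [555193/8185]
step 2: K = P̄·Hᵀ·S⁻¹ = [-259347/555193; -279476/555193]
step 2: x' = x̄ + K·y = [-251881/555193, -441666/555193]
step 2: P' = (I − K·H)·P̄ = [1232778/555193 -714084/555193; -714084/555193 1273036/555193]

step 0: x' = [-2/59, 90/59], P' = [231/118 -129/118; -129/118 259/118]
step 1: x' = [-5306/8185, -8472/8185], P' = [17802/8185 -10116/8185; -10116/8185 18328/8185]
step 2: x' = [-251881/555193, -441666/555193], P' = [1232778/555193 -714084/555193; -714084/555193 1273036/555193]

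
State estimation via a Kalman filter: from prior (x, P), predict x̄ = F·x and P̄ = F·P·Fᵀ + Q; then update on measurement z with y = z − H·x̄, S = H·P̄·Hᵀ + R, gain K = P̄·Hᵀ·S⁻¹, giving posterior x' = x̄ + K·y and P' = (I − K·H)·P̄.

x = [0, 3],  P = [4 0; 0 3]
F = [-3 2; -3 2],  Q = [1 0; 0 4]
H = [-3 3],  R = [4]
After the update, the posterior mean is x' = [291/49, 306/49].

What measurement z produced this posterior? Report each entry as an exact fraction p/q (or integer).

x̄ = F·x = [6, 6]
P̄ = F·P·Fᵀ + Q = [49 48; 48 52]
S = H·P̄·Hᵀ + R = [49]
K = P̄·Hᵀ·S⁻¹ = [-3/49; 12/49]
x' − x̄ = [-3/49, 12/49] = K·y
y = (KᵀK)⁻¹·Kᵀ·(x' − x̄) = [1]
z = y + H·x̄ = [1] + [0] = [1]

z = [1]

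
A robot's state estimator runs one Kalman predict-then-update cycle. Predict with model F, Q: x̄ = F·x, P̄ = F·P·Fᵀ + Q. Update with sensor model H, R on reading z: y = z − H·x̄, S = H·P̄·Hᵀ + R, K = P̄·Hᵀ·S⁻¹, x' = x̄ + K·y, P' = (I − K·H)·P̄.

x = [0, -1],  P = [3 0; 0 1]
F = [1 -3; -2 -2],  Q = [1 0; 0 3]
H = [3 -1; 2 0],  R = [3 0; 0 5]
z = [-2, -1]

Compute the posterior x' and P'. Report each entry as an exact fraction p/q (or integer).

x' = [-242/1839, 1017/613]
P' = [1430/1839 1235/613; 1235/613 4788/613]

x̄ = F·x = [3, 2]
P̄ = F·P·Fᵀ + Q = [13 0; 0 19]
y = z − H·x̄ = [-9, -7]
S = H·P̄·Hᵀ + R = [139 78; 78 57]
K = P̄·Hᵀ·S⁻¹ = [65/613 572/1839; -361/613 494/613]
x' = x̄ + K·y = [-242/1839, 1017/613]
P' = (I − K·H)·P̄ = [1430/1839 1235/613; 1235/613 4788/613]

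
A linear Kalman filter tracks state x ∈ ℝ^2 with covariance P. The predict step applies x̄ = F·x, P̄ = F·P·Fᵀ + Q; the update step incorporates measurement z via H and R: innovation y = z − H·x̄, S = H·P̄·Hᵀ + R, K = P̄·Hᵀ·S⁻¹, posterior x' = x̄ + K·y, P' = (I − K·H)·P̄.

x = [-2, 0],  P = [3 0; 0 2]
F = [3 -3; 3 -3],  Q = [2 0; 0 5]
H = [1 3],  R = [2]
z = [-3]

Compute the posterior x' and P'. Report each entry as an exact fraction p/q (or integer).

x' = [-792/769, -519/769]
P' = [3019/769 -885/769; -885/769 425/769]

x̄ = F·x = [-6, -6]
P̄ = F·P·Fᵀ + Q = [47 45; 45 50]
y = z − H·x̄ = [21]
S = H·P̄·Hᵀ + R = [769]
K = P̄·Hᵀ·S⁻¹ = [182/769; 195/769]
x' = x̄ + K·y = [-792/769, -519/769]
P' = (I − K·H)·P̄ = [3019/769 -885/769; -885/769 425/769]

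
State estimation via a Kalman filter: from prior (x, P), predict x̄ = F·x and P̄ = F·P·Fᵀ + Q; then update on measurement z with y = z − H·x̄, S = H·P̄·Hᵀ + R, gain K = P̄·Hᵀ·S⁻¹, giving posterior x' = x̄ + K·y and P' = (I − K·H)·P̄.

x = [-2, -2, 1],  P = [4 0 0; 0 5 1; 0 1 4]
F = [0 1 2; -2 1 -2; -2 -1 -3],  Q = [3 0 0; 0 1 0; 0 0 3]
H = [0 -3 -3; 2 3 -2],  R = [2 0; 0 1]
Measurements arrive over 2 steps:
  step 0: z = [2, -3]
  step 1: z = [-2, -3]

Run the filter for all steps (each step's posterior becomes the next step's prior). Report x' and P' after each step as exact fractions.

step 0: x' = [666849/561746, -376458/280873, 190473/280873], P' = [1967139/561746 -387473/280873 376624/280873; -387473/280873 173770/280873 -144518/280873; 376624/280873 -144518/280873 177590/280873]
step 1: x' = [-4519524906/15784523111, -3647773482/15784523111, 13997861448/15784523111], P' = [35174773611/15784523111 -13765657184/15784523111 13258513612/15784523111; -13765657184/15784523111 6568001471/15784523111 -4959061349/15784523111; 13258513612/15784523111 -4959061349/15784523111 6848206193/15784523111]

step 0: x̄ = F·x = [0, 0, 3]
step 0: P̄ = F·P·Fᵀ + Q = [28 -11 -34; -11 34 34; -34 34 66]
step 0: y = z − H·x̄ = [11, 3]
step 0: S = H·P̄·Hᵀ + R = [1514 258; 258 415]
step 0: K = P̄·Hᵀ·S⁻¹ = [32547/561746 51472/280873; -43878/280873 35400/280873; -49608/280873 -35486/280873]
step 0: x' = x̄ + K·y = [666849/561746, -376458/280873, 190473/280873]
step 0: P' = (I − K·H)·P̄ = [1967139/561746 -387473/280873 376624/280873; -387473/280873 173770/280873 -144518/280873; 376624/280873 -144518/280873 177590/280873]
step 1: x̄ = F·x = [4488/280873, -1424253/280873, -861810/280873]
step 1: P̄ = F·P·Fᵀ + Q = [1148677/280873 -1268140/280873 -1248270/280873; -1268140/280873 10240237/280873 8736806/280873; -1248270/280873 8736806/280873 8651465/280873]
step 1: y = z − H·x̄ = [-7419935/280873, 1697544/280873]
step 1: S = H·P̄·Hᵀ + R = [327849572/280873 -51365301/280873; -51365301/280873 21570382/280873]
step 1: K = P̄·Hᵀ·S⁻¹ = [760715358/15784523111 2535548446/15784523111; -2413410183/15784523111 2090812743/15784523111; -2833717266/15784523111 -2056569209/15784523111]
step 1: x' = x̄ + K·y = [-4519524906/15784523111, -3647773482/15784523111, 13997861448/15784523111]
step 1: P' = (I − K·H)·P̄ = [35174773611/15784523111 -13765657184/15784523111 13258513612/15784523111; -13765657184/15784523111 6568001471/15784523111 -4959061349/15784523111; 13258513612/15784523111 -4959061349/15784523111 6848206193/15784523111]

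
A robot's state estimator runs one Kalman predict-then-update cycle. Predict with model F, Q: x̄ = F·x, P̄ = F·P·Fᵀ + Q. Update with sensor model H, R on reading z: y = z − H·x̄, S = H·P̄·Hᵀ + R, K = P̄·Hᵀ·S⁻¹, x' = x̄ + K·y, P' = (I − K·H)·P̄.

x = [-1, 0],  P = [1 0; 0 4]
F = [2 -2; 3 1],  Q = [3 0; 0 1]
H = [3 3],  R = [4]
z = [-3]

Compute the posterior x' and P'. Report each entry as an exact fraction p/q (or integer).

x' = [22/43, -471/301]
P' = [422/43 -410/43; -410/43 2918/301]

x̄ = F·x = [-2, -3]
P̄ = F·P·Fᵀ + Q = [23 -2; -2 14]
y = z − H·x̄ = [12]
S = H·P̄·Hᵀ + R = [301]
K = P̄·Hᵀ·S⁻¹ = [9/43; 36/301]
x' = x̄ + K·y = [22/43, -471/301]
P' = (I − K·H)·P̄ = [422/43 -410/43; -410/43 2918/301]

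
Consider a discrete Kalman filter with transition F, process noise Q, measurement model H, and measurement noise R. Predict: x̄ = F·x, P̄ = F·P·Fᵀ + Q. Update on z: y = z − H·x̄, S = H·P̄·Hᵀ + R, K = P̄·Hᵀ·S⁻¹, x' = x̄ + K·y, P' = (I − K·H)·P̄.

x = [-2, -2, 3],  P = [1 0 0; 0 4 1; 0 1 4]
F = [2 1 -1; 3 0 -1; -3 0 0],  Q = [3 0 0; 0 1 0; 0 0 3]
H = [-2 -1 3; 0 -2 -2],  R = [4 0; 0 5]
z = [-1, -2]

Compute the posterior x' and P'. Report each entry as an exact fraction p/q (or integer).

x' = [-4675/6282, 5407/6282, -255/698]
P' = [49703/12564 -19487/12564 2673/1396; -19487/12564 17819/12564 -1101/1396; 2673/1396 -1101/1396 1731/1396]

x̄ = F·x = [-9, -9, 6]
P̄ = F·P·Fᵀ + Q = [13 9 -6; 9 14 -9; -6 -9 12]
y = z − H·x̄ = [-46, -8]
S = H·P̄·Hᵀ + R = [340 4; 4 37]
K = P̄·Hᵀ·S⁻¹ = [-1937/12564 -457/3141; -2143/12564 -791/3141; 237/1396 -63/349]
x' = x̄ + K·y = [-4675/6282, 5407/6282, -255/698]
P' = (I − K·H)·P̄ = [49703/12564 -19487/12564 2673/1396; -19487/12564 17819/12564 -1101/1396; 2673/1396 -1101/1396 1731/1396]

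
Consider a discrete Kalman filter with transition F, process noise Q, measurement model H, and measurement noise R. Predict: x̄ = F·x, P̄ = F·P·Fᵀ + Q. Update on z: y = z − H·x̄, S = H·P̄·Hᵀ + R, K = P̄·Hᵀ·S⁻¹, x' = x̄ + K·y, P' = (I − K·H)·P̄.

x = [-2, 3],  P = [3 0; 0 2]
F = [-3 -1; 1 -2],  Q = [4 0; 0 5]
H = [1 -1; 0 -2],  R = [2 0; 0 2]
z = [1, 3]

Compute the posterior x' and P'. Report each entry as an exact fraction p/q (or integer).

x̄ = F·x = [3, -8]
P̄ = F·P·Fᵀ + Q = [33 -5; -5 16]
y = z − H·x̄ = [-10, -13]
S = H·P̄·Hᵀ + R = [61 42; 42 66]
K = P̄·Hᵀ·S⁻¹ = [12/13 -17/39; -7/377 -535/1131]
x' = x̄ + K·y = [-22/39, -1883/1131]
P' = (I − K·H)·P̄ = [89/39 17/39; 17/39 535/1131]

x' = [-22/39, -1883/1131]
P' = [89/39 17/39; 17/39 535/1131]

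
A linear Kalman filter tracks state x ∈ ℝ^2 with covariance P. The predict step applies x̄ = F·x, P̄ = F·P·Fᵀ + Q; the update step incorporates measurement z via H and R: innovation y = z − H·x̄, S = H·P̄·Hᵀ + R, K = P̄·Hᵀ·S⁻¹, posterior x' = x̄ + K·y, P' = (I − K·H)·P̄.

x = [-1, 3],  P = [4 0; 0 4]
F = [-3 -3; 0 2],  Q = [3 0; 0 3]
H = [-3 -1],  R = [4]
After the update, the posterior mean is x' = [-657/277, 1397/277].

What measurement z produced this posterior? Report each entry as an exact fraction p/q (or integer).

z = [2]

x̄ = F·x = [-6, 6]
P̄ = F·P·Fᵀ + Q = [75 -24; -24 19]
S = H·P̄·Hᵀ + R = [554]
K = P̄·Hᵀ·S⁻¹ = [-201/554; 53/554]
x' − x̄ = [1005/277, -265/277] = K·y
y = (KᵀK)⁻¹·Kᵀ·(x' − x̄) = [-10]
z = y + H·x̄ = [-10] + [12] = [2]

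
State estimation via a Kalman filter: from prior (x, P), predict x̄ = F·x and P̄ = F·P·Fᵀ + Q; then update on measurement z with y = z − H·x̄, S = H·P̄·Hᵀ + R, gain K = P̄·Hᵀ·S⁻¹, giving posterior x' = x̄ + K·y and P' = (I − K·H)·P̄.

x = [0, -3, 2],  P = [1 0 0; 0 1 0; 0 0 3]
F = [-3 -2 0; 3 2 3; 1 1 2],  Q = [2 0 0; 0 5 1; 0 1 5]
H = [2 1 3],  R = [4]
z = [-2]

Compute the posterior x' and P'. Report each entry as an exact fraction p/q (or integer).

x̄ = F·x = [6, 0, 1]
P̄ = F·P·Fᵀ + Q = [15 -13 -5; -13 45 24; -5 24 19]
y = z − H·x̄ = [-17]
S = H·P̄·Hᵀ + R = [312]
K = P̄·Hᵀ·S⁻¹ = [1/156; 7/24; 71/312]
x' = x̄ + K·y = [919/156, -119/24, -895/312]
P' = (I − K·H)·P̄ = [1169/78 -163/12 -851/156; -163/12 443/24 79/24; -851/156 79/24 887/312]

x' = [919/156, -119/24, -895/312]
P' = [1169/78 -163/12 -851/156; -163/12 443/24 79/24; -851/156 79/24 887/312]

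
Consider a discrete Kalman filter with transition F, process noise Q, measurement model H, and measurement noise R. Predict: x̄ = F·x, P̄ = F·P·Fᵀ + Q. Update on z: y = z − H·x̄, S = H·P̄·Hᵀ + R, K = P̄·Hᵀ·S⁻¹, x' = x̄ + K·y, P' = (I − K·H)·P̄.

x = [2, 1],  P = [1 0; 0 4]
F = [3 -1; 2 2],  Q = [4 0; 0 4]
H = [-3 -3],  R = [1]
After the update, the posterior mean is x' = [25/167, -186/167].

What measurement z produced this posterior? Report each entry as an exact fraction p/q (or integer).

z = [3]

x̄ = F·x = [5, 6]
P̄ = F·P·Fᵀ + Q = [17 -2; -2 24]
S = H·P̄·Hᵀ + R = [334]
K = P̄·Hᵀ·S⁻¹ = [-45/334; -33/167]
x' − x̄ = [-810/167, -1188/167] = K·y
y = (KᵀK)⁻¹·Kᵀ·(x' − x̄) = [36]
z = y + H·x̄ = [36] + [-33] = [3]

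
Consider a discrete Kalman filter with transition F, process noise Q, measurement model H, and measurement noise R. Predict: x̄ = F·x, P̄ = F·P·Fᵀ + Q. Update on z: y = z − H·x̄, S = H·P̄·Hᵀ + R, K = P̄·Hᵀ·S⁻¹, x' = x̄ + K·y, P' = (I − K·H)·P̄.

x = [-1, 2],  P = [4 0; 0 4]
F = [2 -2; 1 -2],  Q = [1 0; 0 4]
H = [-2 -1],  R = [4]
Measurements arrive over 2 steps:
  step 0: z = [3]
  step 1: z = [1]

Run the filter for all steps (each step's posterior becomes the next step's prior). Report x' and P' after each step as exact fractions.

step 0: x̄ = F·x = [-6, -5]
step 0: P̄ = F·P·Fᵀ + Q = [33 24; 24 24]
step 0: y = z − H·x̄ = [-14]
step 0: S = H·P̄·Hᵀ + R = [256]
step 0: K = P̄·Hᵀ·S⁻¹ = [-45/128; -9/32]
step 0: x' = x̄ + K·y = [-69/64, -17/16]
step 0: P' = (I − K·H)·P̄ = [87/64 -21/16; -21/16 15/4]
step 1: x̄ = F·x = [-1/32, 67/64]
step 1: P̄ = F·P·Fᵀ + Q = [511/16 819/32; 819/32 1639/64]
step 1: y = z − H·x̄ = [127/64]
step 1: S = H·P̄·Hᵀ + R = [16623/64]
step 1: K = P̄·Hᵀ·S⁻¹ = [-5726/16623; -4915/16623]
step 1: x' = x̄ + K·y = [-11882/16623, 7649/16623]
step 1: P' = (I − K·H)·P̄ = [18599/16623 -14294/16623; -14294/16623 48248/16623]

step 0: x' = [-69/64, -17/16], P' = [87/64 -21/16; -21/16 15/4]
step 1: x' = [-11882/16623, 7649/16623], P' = [18599/16623 -14294/16623; -14294/16623 48248/16623]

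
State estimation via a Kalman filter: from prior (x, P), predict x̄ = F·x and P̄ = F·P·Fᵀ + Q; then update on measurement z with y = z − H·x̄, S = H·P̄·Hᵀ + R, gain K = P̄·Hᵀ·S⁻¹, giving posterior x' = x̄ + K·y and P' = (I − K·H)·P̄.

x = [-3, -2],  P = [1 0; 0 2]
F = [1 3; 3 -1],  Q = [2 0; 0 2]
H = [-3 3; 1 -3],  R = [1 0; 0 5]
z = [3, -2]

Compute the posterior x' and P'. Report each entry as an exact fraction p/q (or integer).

x̄ = F·x = [-9, -7]
P̄ = F·P·Fᵀ + Q = [21 -3; -3 13]
y = z − H·x̄ = [-3, -14]
S = H·P̄·Hᵀ + R = [361 -216; -216 161]
K = P̄·Hᵀ·S⁻¹ = [-5112/11465 -4722/11465; -1344/11465 -4794/11465]
x' = x̄ + K·y = [-21741/11465, -9107/11465]
P' = (I − K·H)·P̄ = [14361/11465 12657/11465; 12657/11465 12209/11465]

x' = [-21741/11465, -9107/11465]
P' = [14361/11465 12657/11465; 12657/11465 12209/11465]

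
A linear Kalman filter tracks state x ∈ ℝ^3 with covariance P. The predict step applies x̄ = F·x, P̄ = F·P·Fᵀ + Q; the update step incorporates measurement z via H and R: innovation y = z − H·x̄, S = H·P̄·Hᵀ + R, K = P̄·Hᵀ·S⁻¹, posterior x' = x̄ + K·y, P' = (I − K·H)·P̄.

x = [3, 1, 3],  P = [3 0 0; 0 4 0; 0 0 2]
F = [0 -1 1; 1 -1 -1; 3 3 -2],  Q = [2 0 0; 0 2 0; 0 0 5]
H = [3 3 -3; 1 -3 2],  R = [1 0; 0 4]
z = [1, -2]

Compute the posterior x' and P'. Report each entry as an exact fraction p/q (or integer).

x' = [6120/8033, 59584/24099, 68959/24099]
P' = [7666/8033 15372/8033 22581/8033; 15372/8033 165916/24099 212854/24099; 22581/8033 212854/24099 565415/48198]

x̄ = F·x = [2, -1, 6]
P̄ = F·P·Fᵀ + Q = [8 2 -16; 2 11 1; -16 1 76]
y = z − H·x̄ = [16, -19]
S = H·P̄·Hᵀ + R = [1162 -576; -576 327]
K = P̄·Hᵀ·S⁻¹ = [1371/8033 1678/8033; -822/8033 -6481/24099; -4221/16066 -1351/24099]
x' = x̄ + K·y = [6120/8033, 59584/24099, 68959/24099]
P' = (I − K·H)·P̄ = [7666/8033 15372/8033 22581/8033; 15372/8033 165916/24099 212854/24099; 22581/8033 212854/24099 565415/48198]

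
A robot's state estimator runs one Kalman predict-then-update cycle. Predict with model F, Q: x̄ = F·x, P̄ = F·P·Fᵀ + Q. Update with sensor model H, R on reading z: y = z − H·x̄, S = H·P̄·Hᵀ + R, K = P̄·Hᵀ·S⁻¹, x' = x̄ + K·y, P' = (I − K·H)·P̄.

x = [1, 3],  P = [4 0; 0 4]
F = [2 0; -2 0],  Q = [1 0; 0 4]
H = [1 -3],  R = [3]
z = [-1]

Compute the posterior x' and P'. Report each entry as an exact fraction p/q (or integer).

x' = [7/296, 23/74]
P' = [807/296 51/74; 51/74 18/37]

x̄ = F·x = [2, -2]
P̄ = F·P·Fᵀ + Q = [17 -16; -16 20]
y = z − H·x̄ = [-9]
S = H·P̄·Hᵀ + R = [296]
K = P̄·Hᵀ·S⁻¹ = [65/296; -19/74]
x' = x̄ + K·y = [7/296, 23/74]
P' = (I − K·H)·P̄ = [807/296 51/74; 51/74 18/37]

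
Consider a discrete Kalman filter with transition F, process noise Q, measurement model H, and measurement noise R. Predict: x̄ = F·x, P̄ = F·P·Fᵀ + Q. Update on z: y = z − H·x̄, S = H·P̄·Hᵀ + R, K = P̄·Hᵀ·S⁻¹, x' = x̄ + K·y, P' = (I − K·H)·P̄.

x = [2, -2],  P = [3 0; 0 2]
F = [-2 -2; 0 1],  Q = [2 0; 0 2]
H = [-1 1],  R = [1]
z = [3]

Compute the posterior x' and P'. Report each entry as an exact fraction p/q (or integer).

x̄ = F·x = [0, -2]
P̄ = F·P·Fᵀ + Q = [22 -4; -4 4]
y = z − H·x̄ = [5]
S = H·P̄·Hᵀ + R = [35]
K = P̄·Hᵀ·S⁻¹ = [-26/35; 8/35]
x' = x̄ + K·y = [-26/7, -6/7]
P' = (I − K·H)·P̄ = [94/35 68/35; 68/35 76/35]

x' = [-26/7, -6/7]
P' = [94/35 68/35; 68/35 76/35]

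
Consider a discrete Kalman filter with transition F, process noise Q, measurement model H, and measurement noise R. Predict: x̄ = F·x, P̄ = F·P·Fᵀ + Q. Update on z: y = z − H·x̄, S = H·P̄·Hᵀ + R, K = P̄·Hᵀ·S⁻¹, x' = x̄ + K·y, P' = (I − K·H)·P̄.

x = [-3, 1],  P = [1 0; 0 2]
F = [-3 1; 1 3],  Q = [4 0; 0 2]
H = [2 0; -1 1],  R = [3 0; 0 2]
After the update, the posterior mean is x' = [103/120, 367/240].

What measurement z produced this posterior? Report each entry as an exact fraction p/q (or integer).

x̄ = F·x = [10, 0]
P̄ = F·P·Fᵀ + Q = [15 3; 3 21]
S = H·P̄·Hᵀ + R = [63 -24; -24 32]
K = P̄·Hᵀ·S⁻¹ = [7/15 -1/40; 13/30 71/80]
x' − x̄ = [-1097/120, 367/240] = K·y
y = (KᵀK)⁻¹·Kᵀ·(x' − x̄) = [-19, 11]
z = y + H·x̄ = [-19, 11] + [20, -10] = [1, 1]

z = [1, 1]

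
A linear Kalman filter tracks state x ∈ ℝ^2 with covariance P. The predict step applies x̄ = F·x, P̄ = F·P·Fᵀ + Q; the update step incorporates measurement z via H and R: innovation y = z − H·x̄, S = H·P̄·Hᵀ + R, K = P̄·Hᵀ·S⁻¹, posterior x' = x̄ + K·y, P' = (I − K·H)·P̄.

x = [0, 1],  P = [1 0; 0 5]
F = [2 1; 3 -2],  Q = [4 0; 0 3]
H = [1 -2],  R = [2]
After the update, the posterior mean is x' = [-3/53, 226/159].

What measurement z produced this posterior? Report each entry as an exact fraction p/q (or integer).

z = [-3]

x̄ = F·x = [1, -2]
P̄ = F·P·Fᵀ + Q = [13 -4; -4 32]
S = H·P̄·Hᵀ + R = [159]
K = P̄·Hᵀ·S⁻¹ = [7/53; -68/159]
x' − x̄ = [-56/53, 544/159] = K·y
y = (KᵀK)⁻¹·Kᵀ·(x' − x̄) = [-8]
z = y + H·x̄ = [-8] + [5] = [-3]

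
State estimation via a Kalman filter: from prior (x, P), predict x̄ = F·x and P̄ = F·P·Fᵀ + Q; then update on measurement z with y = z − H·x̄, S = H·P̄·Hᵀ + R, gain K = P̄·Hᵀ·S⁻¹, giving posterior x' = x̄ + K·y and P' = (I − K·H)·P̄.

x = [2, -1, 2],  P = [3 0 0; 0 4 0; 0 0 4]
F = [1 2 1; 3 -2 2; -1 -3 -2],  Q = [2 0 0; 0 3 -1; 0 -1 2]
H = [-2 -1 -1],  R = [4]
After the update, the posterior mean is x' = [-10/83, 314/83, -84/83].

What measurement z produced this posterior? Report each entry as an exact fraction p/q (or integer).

z = [-2]

x̄ = F·x = [2, 12, -3]
P̄ = F·P·Fᵀ + Q = [25 1 -35; 1 62 -2; -35 -2 57]
S = H·P̄·Hᵀ + R = [83]
K = P̄·Hᵀ·S⁻¹ = [-16/83; -62/83; 15/83]
x' − x̄ = [-176/83, -682/83, 165/83] = K·y
y = (KᵀK)⁻¹·Kᵀ·(x' − x̄) = [11]
z = y + H·x̄ = [11] + [-13] = [-2]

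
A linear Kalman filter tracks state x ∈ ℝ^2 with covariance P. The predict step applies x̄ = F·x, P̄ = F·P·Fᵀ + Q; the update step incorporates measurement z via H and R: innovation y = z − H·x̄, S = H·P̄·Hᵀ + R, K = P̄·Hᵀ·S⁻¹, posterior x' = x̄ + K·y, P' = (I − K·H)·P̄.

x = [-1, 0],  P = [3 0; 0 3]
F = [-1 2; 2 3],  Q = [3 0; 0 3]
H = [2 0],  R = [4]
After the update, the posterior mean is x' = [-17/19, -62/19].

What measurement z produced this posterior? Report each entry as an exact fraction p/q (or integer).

x̄ = F·x = [1, -2]
P̄ = F·P·Fᵀ + Q = [18 12; 12 42]
S = H·P̄·Hᵀ + R = [76]
K = P̄·Hᵀ·S⁻¹ = [9/19; 6/19]
x' − x̄ = [-36/19, -24/19] = K·y
y = (KᵀK)⁻¹·Kᵀ·(x' − x̄) = [-4]
z = y + H·x̄ = [-4] + [2] = [-2]

z = [-2]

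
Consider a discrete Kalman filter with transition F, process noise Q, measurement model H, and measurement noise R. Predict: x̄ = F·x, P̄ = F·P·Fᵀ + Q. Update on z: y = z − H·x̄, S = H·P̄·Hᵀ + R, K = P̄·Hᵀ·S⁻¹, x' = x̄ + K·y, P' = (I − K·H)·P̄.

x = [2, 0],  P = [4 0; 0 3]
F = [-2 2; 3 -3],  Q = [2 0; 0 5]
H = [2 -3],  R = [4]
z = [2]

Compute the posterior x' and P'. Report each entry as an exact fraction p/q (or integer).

x' = [1/5, -78/155]
P' = [21/10 6/5; 6/5 172/155]

x̄ = F·x = [-4, 6]
P̄ = F·P·Fᵀ + Q = [30 -42; -42 68]
y = z − H·x̄ = [28]
S = H·P̄·Hᵀ + R = [1240]
K = P̄·Hᵀ·S⁻¹ = [3/20; -36/155]
x' = x̄ + K·y = [1/5, -78/155]
P' = (I − K·H)·P̄ = [21/10 6/5; 6/5 172/155]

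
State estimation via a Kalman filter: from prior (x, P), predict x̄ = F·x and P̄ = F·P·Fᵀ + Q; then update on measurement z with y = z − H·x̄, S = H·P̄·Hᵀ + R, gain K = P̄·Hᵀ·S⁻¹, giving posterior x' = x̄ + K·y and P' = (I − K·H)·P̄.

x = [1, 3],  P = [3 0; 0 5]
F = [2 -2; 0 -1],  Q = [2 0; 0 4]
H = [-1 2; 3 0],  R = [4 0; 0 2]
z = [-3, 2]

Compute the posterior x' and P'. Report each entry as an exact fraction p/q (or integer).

x' = [197/311, -388/311]
P' = [480/2177 226/2177; 226/2177 1975/2177]

x̄ = F·x = [-4, -3]
P̄ = F·P·Fᵀ + Q = [34 10; 10 9]
y = z − H·x̄ = [-1, 14]
S = H·P̄·Hᵀ + R = [34 -42; -42 308]
K = P̄·Hᵀ·S⁻¹ = [-1/311 720/2177; 133/311 339/2177]
x' = x̄ + K·y = [197/311, -388/311]
P' = (I − K·H)·P̄ = [480/2177 226/2177; 226/2177 1975/2177]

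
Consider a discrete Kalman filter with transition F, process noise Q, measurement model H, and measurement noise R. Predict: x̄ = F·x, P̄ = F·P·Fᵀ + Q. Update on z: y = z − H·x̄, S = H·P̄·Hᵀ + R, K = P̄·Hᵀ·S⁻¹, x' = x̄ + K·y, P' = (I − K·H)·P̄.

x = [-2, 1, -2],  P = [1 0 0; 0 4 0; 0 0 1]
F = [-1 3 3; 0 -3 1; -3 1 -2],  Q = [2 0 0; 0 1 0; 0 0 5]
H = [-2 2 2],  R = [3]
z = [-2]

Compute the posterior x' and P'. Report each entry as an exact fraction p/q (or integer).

x' = [1789/515, -4399/515, 5697/515]
P' = [3984/515 -579/515 4347/515; -579/515 6574/515 -6982/515; 4347/515 -6982/515 11326/515]

x̄ = F·x = [-1, -5, 11]
P̄ = F·P·Fᵀ + Q = [48 -33 9; -33 38 -14; 9 -14 22]
y = z − H·x̄ = [-16]
S = H·P̄·Hᵀ + R = [515]
K = P̄·Hᵀ·S⁻¹ = [-144/515; 114/515; -2/515]
x' = x̄ + K·y = [1789/515, -4399/515, 5697/515]
P' = (I − K·H)·P̄ = [3984/515 -579/515 4347/515; -579/515 6574/515 -6982/515; 4347/515 -6982/515 11326/515]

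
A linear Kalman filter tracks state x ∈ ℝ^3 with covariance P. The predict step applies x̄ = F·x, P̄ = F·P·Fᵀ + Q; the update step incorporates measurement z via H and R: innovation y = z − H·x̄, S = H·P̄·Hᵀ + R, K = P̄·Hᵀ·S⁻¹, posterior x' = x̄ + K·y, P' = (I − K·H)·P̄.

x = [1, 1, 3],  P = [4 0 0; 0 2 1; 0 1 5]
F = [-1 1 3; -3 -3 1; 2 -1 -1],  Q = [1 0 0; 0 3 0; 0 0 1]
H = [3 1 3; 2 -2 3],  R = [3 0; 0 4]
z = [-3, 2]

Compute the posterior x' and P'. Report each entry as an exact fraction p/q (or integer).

x̄ = F·x = [9, -3, -2]
P̄ = F·P·Fᵀ + Q = [58 13 -29; 13 56 -21; -29 -21 26]
y = z − H·x̄ = [-21, -16]
S = H·P̄·Hᵀ + R = [245 46; 46 494]
K = P̄·Hᵀ·S⁻¹ = [24631/59457 -3865/118914; 3777/19819 -12659/39638; -8836/59457 8285/59457]
x' = x̄ + K·y = [48782/59457, -37502/19819, -65918/59457]
P' = (I − K·H)·P̄ = [1982407/118914 -202129/39638 -865508/59457; -202129/39638 91809/39638 89540/19819; -865508/59457 89540/19819 767132/59457]

x' = [48782/59457, -37502/19819, -65918/59457]
P' = [1982407/118914 -202129/39638 -865508/59457; -202129/39638 91809/39638 89540/19819; -865508/59457 89540/19819 767132/59457]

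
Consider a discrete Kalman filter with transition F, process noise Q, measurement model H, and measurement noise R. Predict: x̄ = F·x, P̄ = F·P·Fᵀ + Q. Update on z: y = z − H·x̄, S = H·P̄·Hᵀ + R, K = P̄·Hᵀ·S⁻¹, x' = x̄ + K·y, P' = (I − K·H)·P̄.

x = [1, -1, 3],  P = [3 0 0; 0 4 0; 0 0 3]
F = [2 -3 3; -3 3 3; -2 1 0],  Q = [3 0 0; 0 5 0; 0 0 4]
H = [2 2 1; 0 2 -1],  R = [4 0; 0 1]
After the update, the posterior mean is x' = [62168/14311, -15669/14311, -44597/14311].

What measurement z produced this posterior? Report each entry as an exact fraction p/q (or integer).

z = [3, 1]

x̄ = F·x = [14, 3, -3]
P̄ = F·P·Fᵀ + Q = [78 -27 -24; -27 95 30; -24 30 20]
S = H·P̄·Hᵀ + R = [524 300; 300 281]
K = P̄·Hᵀ·S⁻¹ = [15459/28622 -9780/14311; -677/28622 8510/14311; -752/14311 2840/14311]
x' − x̄ = [-138186/14311, -58602/14311, -1664/14311] = K·y
y = (KᵀK)⁻¹·Kᵀ·(x' − x̄) = [-28, -8]
z = y + H·x̄ = [-28, -8] + [31, 9] = [3, 1]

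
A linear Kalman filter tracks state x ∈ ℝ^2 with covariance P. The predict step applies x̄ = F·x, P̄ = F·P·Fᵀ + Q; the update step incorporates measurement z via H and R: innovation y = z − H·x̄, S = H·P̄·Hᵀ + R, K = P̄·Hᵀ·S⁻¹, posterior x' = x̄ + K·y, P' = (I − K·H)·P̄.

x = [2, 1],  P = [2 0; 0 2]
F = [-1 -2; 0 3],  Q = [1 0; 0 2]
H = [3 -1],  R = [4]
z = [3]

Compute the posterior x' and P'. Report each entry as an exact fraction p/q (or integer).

x̄ = F·x = [-4, 3]
P̄ = F·P·Fᵀ + Q = [11 -12; -12 20]
y = z − H·x̄ = [18]
S = H·P̄·Hᵀ + R = [195]
K = P̄·Hᵀ·S⁻¹ = [3/13; -56/195]
x' = x̄ + K·y = [2/13, -141/65]
P' = (I − K·H)·P̄ = [8/13 12/13; 12/13 764/195]

x' = [2/13, -141/65]
P' = [8/13 12/13; 12/13 764/195]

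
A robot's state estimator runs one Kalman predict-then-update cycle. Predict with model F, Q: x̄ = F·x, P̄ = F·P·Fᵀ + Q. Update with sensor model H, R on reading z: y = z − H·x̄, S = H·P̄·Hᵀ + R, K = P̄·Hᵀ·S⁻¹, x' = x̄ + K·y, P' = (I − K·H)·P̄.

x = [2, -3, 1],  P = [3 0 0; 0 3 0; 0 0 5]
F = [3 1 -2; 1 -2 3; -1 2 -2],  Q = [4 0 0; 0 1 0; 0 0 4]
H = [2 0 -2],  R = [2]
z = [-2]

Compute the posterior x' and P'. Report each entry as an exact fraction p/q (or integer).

x̄ = F·x = [1, 11, -10]
P̄ = F·P·Fᵀ + Q = [54 -27 17; -27 61 -45; 17 -45 39]
y = z − H·x̄ = [-24]
S = H·P̄·Hᵀ + R = [238]
K = P̄·Hᵀ·S⁻¹ = [37/119; 18/119; -22/119]
x' = x̄ + K·y = [-769/119, 877/119, -662/119]
P' = (I − K·H)·P̄ = [3688/119 -4545/119 3651/119; -4545/119 6611/119 -4563/119; 3651/119 -4563/119 3673/119]

x' = [-769/119, 877/119, -662/119]
P' = [3688/119 -4545/119 3651/119; -4545/119 6611/119 -4563/119; 3651/119 -4563/119 3673/119]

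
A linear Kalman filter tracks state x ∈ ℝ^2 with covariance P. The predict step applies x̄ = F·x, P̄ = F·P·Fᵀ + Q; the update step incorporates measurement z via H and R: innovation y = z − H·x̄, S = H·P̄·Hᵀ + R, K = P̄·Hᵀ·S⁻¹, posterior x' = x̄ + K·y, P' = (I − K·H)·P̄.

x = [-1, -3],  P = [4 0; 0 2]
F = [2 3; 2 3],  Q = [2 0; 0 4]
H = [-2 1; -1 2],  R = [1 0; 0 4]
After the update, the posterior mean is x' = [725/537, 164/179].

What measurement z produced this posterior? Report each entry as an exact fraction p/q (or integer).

z = [-2, 1]

x̄ = F·x = [-11, -11]
P̄ = F·P·Fᵀ + Q = [36 34; 34 38]
S = H·P̄·Hᵀ + R = [47 -22; -22 56]
K = P̄·Hᵀ·S⁻¹ = [-356/537 167/537; -63/179 219/358]
x' − x̄ = [6632/537, 2133/179] = K·y
y = (KᵀK)⁻¹·Kᵀ·(x' − x̄) = [-13, 12]
z = y + H·x̄ = [-13, 12] + [11, -11] = [-2, 1]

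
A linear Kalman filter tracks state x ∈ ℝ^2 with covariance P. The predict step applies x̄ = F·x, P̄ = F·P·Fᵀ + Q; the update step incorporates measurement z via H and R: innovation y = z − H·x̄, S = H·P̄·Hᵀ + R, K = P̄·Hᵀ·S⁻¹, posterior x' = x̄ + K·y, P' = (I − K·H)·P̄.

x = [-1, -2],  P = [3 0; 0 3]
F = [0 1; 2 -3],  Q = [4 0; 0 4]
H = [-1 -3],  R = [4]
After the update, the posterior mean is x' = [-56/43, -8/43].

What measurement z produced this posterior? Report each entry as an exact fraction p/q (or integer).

z = [2]

x̄ = F·x = [-2, 4]
P̄ = F·P·Fᵀ + Q = [7 -9; -9 43]
S = H·P̄·Hᵀ + R = [344]
K = P̄·Hᵀ·S⁻¹ = [5/86; -15/43]
x' − x̄ = [30/43, -180/43] = K·y
y = (KᵀK)⁻¹·Kᵀ·(x' − x̄) = [12]
z = y + H·x̄ = [12] + [-10] = [2]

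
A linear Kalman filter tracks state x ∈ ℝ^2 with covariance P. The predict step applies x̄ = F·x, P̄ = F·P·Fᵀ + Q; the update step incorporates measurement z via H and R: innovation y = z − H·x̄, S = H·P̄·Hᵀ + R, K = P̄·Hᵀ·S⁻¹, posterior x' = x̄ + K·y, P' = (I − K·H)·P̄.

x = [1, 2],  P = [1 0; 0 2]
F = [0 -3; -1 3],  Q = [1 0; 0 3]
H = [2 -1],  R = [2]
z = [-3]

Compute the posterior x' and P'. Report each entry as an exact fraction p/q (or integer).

x̄ = F·x = [-6, 5]
P̄ = F·P·Fᵀ + Q = [19 -18; -18 22]
y = z − H·x̄ = [14]
S = H·P̄·Hᵀ + R = [172]
K = P̄·Hᵀ·S⁻¹ = [14/43; -29/86]
x' = x̄ + K·y = [-62/43, 12/43]
P' = (I − K·H)·P̄ = [33/43 38/43; 38/43 105/43]

x' = [-62/43, 12/43]
P' = [33/43 38/43; 38/43 105/43]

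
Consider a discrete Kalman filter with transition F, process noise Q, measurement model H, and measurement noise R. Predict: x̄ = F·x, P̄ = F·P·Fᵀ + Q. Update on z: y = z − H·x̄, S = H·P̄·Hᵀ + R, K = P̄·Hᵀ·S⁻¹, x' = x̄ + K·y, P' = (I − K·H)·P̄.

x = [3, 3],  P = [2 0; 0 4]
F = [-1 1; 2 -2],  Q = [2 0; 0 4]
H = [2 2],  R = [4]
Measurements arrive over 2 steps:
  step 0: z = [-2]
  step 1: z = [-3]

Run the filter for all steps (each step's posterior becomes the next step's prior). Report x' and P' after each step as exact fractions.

step 0: x̄ = F·x = [0, 0]
step 0: P̄ = F·P·Fᵀ + Q = [8 -12; -12 28]
step 0: y = z − H·x̄ = [-2]
step 0: S = H·P̄·Hᵀ + R = [52]
step 0: K = P̄·Hᵀ·S⁻¹ = [-2/13; 8/13]
step 0: x' = x̄ + K·y = [4/13, -16/13]
step 0: P' = (I − K·H)·P̄ = [88/13 -92/13; -92/13 108/13]
step 1: x̄ = F·x = [-20/13, 40/13]
step 1: P̄ = F·P·Fᵀ + Q = [406/13 -760/13; -760/13 1572/13]
step 1: y = z − H·x̄ = [-79/13]
step 1: S = H·P̄·Hᵀ + R = [1884/13]
step 1: K = P̄·Hᵀ·S⁻¹ = [-59/157; 406/471]
step 1: x' = x̄ + K·y = [117/157, -1018/471]
step 1: P' = (I − K·H)·P̄ = [1690/157 -1808/157; -1808/157 6236/471]

step 0: x' = [4/13, -16/13], P' = [88/13 -92/13; -92/13 108/13]
step 1: x' = [117/157, -1018/471], P' = [1690/157 -1808/157; -1808/157 6236/471]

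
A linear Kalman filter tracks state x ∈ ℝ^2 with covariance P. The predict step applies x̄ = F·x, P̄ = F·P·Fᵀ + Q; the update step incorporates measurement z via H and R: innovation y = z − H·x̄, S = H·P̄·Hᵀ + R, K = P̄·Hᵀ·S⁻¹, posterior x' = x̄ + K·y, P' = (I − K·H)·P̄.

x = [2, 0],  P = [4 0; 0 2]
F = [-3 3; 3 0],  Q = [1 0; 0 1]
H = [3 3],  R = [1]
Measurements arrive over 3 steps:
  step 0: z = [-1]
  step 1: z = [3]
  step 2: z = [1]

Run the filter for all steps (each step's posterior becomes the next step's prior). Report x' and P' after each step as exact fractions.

step 0: x̄ = F·x = [-6, 6]
step 0: P̄ = F·P·Fᵀ + Q = [55 -36; -36 37]
step 0: y = z − H·x̄ = [-1]
step 0: S = H·P̄·Hᵀ + R = [181]
step 0: K = P̄·Hᵀ·S⁻¹ = [57/181; 3/181]
step 0: x' = x̄ + K·y = [-1143/181, 1083/181]
step 0: P' = (I − K·H)·P̄ = [6706/181 -6687/181; -6687/181 6688/181]
step 1: x̄ = F·x = [6678/181, -3429/181]
step 1: P̄ = F·P·Fᵀ + Q = [241093/181 -120537/181; -120537/181 60535/181]
step 1: y = z − H·x̄ = [-9204/181]
step 1: S = H·P̄·Hᵀ + R = [545167/181]
step 1: K = P̄·Hᵀ·S⁻¹ = [361668/545167; -9474/28693]
step 1: x' = x̄ + K·y = [1722834/545167, -61821/28693]
step 1: P' = (I − K·H)·P̄ = [3492847/545167 -177489/28693; -177489/28693 174331/28693]
step 2: x̄ = F·x = [-1241757/77881, 5168502/545167]
step 2: P̄ = F·P·Fᵀ + Q = [17498947/77881 -8826606/77881; -8826606/77881 31980790/545167]
step 2: y = z − H·x̄ = [585082/28693]
step 2: S = H·P̄·Hᵀ + R = [14665978/28693]
step 2: K = P̄·Hᵀ·S⁻¹ = [9585219/14665978; -2353062/7332989]
step 2: x' = x̄ + K·y = [-364660770/139326791, 409250274/139326791]
step 2: P' = (I − K·H)·P̄ = [1771238971/278653582 -855266292/139326791; -855266292/139326791 840363566/139326791]

step 0: x' = [-1143/181, 1083/181], P' = [6706/181 -6687/181; -6687/181 6688/181]
step 1: x' = [1722834/545167, -61821/28693], P' = [3492847/545167 -177489/28693; -177489/28693 174331/28693]
step 2: x' = [-364660770/139326791, 409250274/139326791], P' = [1771238971/278653582 -855266292/139326791; -855266292/139326791 840363566/139326791]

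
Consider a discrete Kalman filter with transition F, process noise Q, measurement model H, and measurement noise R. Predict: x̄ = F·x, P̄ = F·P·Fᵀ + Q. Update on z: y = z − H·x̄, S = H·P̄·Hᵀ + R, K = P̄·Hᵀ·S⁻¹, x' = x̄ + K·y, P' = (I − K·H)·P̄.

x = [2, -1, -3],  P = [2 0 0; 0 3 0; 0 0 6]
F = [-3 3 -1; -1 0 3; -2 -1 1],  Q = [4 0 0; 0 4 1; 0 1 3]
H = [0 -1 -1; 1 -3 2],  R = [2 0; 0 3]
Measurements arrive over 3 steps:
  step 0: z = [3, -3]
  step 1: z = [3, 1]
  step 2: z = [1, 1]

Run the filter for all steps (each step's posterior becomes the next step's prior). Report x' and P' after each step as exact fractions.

step 0: x̄ = F·x = [-6, -11, -6]
step 0: P̄ = F·P·Fᵀ + Q = [55 -12 -3; -12 60 23; -3 23 20]
step 0: y = z − H·x̄ = [-14, -18]
step 0: S = H·P̄·Hᵀ + R = [128 178; 178 462]
step 0: K = P̄·Hᵀ·S⁻¹ = [-2050/6863 4105/13726; -6179/13726 -1957/13726; -7085/13726 1779/13726]
step 0: x' = x̄ + K·y = [-49423/6863, -14627/6863, -7594/6863]
step 0: P' = (I − K·H)·P̄ = [467505/13726 47159/6863 -43059/6863; 47159/6863 24981/13726 -12623/13726; -43059/6863 -12623/13726 26793/13726]
step 1: x̄ = F·x = [111982/6863, 26641/6863, 105879/6863]
step 1: P̄ = F·P·Fᵀ + Q = [2375377/13726 1614519/13726 1227983/6863; 1614519/13726 640127/6863 882064/6863; 1227983/6863 882064/6863 1354981/6863]
step 1: y = z − H·x̄ = [153109/6863, -236954/6863]
step 1: S = H·P̄·Hᵀ + R = [3772962/6863 -3885519/13726; -3885519/13726 3745903/13726]
step 1: K = P̄·Hᵀ·S⁻¹ = [-838175309/1918846197 127467097/639615399; -308172491/639615399 -32446338/213205133; -979345112/1918846197 102519706/639615399]
step 1: x' = x̄ + K·y = [-592665607/1918846197, -1031490508/639615399, -2864402959/1918846197]
step 1: P' = (I − K·H)·P̄ = [15423953122/1918846197 1175296699/639615399 -1849539479/1918846197; 1175296699/639615399 180000247/213205133 76344241/639615399; -1849539479/1918846197 76344241/639615399 1729657501/1918846197]
step 2: x̄ = F·x = [-4641014792/1918846197, -8000543270/1918846197, 1415399779/1918846197]
step 2: P̄ = F·P·Fᵀ + Q = [86863185436/1918846197 47362826911/1918846197 78142054642/1918846197; 47362826911/1918846197 49763492293/1918846197 53741293225/1918846197; 78142054642/1918846197 53741293225/1918846197 91845663661/1918846197]
step 2: y = z − H·x̄ = [-4666297294/1918846197, -6757522793/639615399]
step 2: S = H·P̄·Hᵀ + R = [252929434798/1918846197 -35388146257/639615399; -35388146257/639615399 32374394190/213205133]
step 2: K = P̄·Hᵀ·S⁻¹ = [-13466138320049/32532595399087 6377057947179/32532595399087; -2201353074602/4647513628441 -713488325498/4647513628441; -16540384781453/32532595399087 5206747156028/32532595399087]
step 2: x' = x̄ + K·y = [-113311111279687/32532595399087, -6486306792220/4647513628441, 9211182928819/32532595399087]
step 2: P' = (I − K·H)·P̄ = [256070997212346/32532595399087 8308696475743/4647513628441 -31228598690103/32532595399087; 8308696475743/4647513628441 3850914750129/4647513628441 551791399075/4647513628441; -31228598690103/32532595399087 551791399075/4647513628441 29218229769381/32532595399087]

step 0: x' = [-49423/6863, -14627/6863, -7594/6863], P' = [467505/13726 47159/6863 -43059/6863; 47159/6863 24981/13726 -12623/13726; -43059/6863 -12623/13726 26793/13726]
step 1: x' = [-592665607/1918846197, -1031490508/639615399, -2864402959/1918846197], P' = [15423953122/1918846197 1175296699/639615399 -1849539479/1918846197; 1175296699/639615399 180000247/213205133 76344241/639615399; -1849539479/1918846197 76344241/639615399 1729657501/1918846197]
step 2: x' = [-113311111279687/32532595399087, -6486306792220/4647513628441, 9211182928819/32532595399087], P' = [256070997212346/32532595399087 8308696475743/4647513628441 -31228598690103/32532595399087; 8308696475743/4647513628441 3850914750129/4647513628441 551791399075/4647513628441; -31228598690103/32532595399087 551791399075/4647513628441 29218229769381/32532595399087]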